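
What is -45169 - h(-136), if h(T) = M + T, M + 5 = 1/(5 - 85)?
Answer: -3602239/80 ≈ -45028.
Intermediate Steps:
M = -401/80 (M = -5 + 1/(5 - 85) = -5 + 1/(-80) = -5 - 1/80 = -401/80 ≈ -5.0125)
h(T) = -401/80 + T
-45169 - h(-136) = -45169 - (-401/80 - 136) = -45169 - 1*(-11281/80) = -45169 + 11281/80 = -3602239/80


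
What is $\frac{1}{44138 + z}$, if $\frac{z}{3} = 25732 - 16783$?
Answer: $\frac{1}{70985} \approx 1.4087 \cdot 10^{-5}$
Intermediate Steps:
$z = 26847$ ($z = 3 \left(25732 - 16783\right) = 3 \cdot 8949 = 26847$)
$\frac{1}{44138 + z} = \frac{1}{44138 + 26847} = \frac{1}{70985}$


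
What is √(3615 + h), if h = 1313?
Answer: 8*√77 ≈ 70.200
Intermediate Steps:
√(3615 + h) = √(3615 + 1313) = √4928 = 8*√77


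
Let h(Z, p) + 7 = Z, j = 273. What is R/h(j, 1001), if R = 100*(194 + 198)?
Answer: 2800/19 ≈ 147.37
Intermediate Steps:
h(Z, p) = -7 + Z
R = 39200 (R = 100*392 = 39200)
R/h(j, 1001) = 39200/(-7 + 273) = 39200/266 = 39200*(1/266) = 2800/19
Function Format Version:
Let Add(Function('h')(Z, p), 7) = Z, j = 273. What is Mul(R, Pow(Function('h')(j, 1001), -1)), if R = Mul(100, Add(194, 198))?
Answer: Rational(2800, 19) ≈ 147.37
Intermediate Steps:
Function('h')(Z, p) = Add(-7, Z)
R = 39200 (R = Mul(100, 392) = 39200)
Mul(R, Pow(Function('h')(j, 1001), -1)) = Mul(39200, Pow(Add(-7, 273), -1)) = Mul(39200, Pow(266, -1)) = Mul(39200, Rational(1, 266)) = Rational(2800, 19)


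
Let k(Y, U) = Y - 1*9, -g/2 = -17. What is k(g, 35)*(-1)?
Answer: -25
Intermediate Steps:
g = 34 (g = -2*(-17) = 34)
k(Y, U) = -9 + Y (k(Y, U) = Y - 9 = -9 + Y)
k(g, 35)*(-1) = (-9 + 34)*(-1) = 25*(-1) = -25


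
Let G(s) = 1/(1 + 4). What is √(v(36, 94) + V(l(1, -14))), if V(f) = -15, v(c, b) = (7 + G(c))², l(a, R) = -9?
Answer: √921/5 ≈ 6.0696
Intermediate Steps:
G(s) = ⅕ (G(s) = 1/5 = ⅕)
v(c, b) = 1296/25 (v(c, b) = (7 + ⅕)² = (36/5)² = 1296/25)
√(v(36, 94) + V(l(1, -14))) = √(1296/25 - 15) = √(921/25) = √921/5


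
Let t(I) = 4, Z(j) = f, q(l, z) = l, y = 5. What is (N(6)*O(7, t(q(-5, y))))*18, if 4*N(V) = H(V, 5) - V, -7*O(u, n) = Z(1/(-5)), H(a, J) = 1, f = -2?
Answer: -45/7 ≈ -6.4286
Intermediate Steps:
Z(j) = -2
O(u, n) = 2/7 (O(u, n) = -⅐*(-2) = 2/7)
N(V) = ¼ - V/4 (N(V) = (1 - V)/4 = ¼ - V/4)
(N(6)*O(7, t(q(-5, y))))*18 = ((¼ - ¼*6)*(2/7))*18 = ((¼ - 3/2)*(2/7))*18 = -5/4*2/7*18 = -5/14*18 = -45/7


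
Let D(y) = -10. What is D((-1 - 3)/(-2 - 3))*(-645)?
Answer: 6450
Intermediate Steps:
D((-1 - 3)/(-2 - 3))*(-645) = -10*(-645) = 6450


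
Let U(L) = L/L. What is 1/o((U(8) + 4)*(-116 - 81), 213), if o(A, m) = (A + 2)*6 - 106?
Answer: -1/6004 ≈ -0.00016656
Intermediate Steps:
U(L) = 1
o(A, m) = -94 + 6*A (o(A, m) = (2 + A)*6 - 106 = (12 + 6*A) - 106 = -94 + 6*A)
1/o((U(8) + 4)*(-116 - 81), 213) = 1/(-94 + 6*((1 + 4)*(-116 - 81))) = 1/(-94 + 6*(5*(-197))) = 1/(-94 + 6*(-985)) = 1/(-94 - 5910) = 1/(-6004) = -1/6004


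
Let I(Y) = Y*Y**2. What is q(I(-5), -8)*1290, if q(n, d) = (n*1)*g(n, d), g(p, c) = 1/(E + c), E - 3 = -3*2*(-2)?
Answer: -161250/7 ≈ -23036.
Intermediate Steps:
E = 15 (E = 3 - 3*2*(-2) = 3 - 6*(-2) = 3 + 12 = 15)
g(p, c) = 1/(15 + c)
I(Y) = Y**3
q(n, d) = n/(15 + d) (q(n, d) = (n*1)/(15 + d) = n/(15 + d))
q(I(-5), -8)*1290 = ((-5)**3/(15 - 8))*1290 = -125/7*1290 = -161250/7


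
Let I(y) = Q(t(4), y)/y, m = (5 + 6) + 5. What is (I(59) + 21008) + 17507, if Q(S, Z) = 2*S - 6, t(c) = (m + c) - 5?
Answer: 2272409/59 ≈ 38515.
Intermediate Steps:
m = 16 (m = 11 + 5 = 16)
t(c) = 11 + c (t(c) = (16 + c) - 5 = 11 + c)
Q(S, Z) = -6 + 2*S
I(y) = 24/y (I(y) = (-6 + 2*(11 + 4))/y = (-6 + 2*15)/y = (-6 + 30)/y = 24/y)
(I(59) + 21008) + 17507 = (24/59 + 21008) + 17507 = 1239496/59 + 17507 = 2272409/59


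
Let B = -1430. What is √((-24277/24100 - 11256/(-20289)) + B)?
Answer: I*√380002382573485333/16298830 ≈ 37.821*I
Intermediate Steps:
√((-24277/24100 - 11256/(-20289)) + B) = √((-24277/24100 - 11256/(-20289)) - 1430) = √((-24277*1/24100 - 11256*(-1/20289)) - 1430) = √((-24277/24100 + 3752/6763) - 1430) = √(-73762151/162988300 - 1430) = √(-233147031151/162988300) = I*√380002382573485333/16298830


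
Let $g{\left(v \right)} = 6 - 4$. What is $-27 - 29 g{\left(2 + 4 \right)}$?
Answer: $-85$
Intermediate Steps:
$g{\left(v \right)} = 2$
$-27 - 29 g{\left(2 + 4 \right)} = -27 - 58 = -85$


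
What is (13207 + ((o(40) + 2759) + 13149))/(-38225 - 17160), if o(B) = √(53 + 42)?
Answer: -5823/11077 - √95/55385 ≈ -0.52586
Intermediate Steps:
o(B) = √95
(13207 + ((o(40) + 2759) + 13149))/(-38225 - 17160) = (13207 + ((√95 + 2759) + 13149))/(-38225 - 17160) = (13207 + ((2759 + √95) + 13149))/(-55385) = (13207 + (15908 + √95))*(-1/55385) = (29115 + √95)*(-1/55385) = -5823/11077 - √95/55385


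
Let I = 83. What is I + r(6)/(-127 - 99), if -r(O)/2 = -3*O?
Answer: 9361/113 ≈ 82.841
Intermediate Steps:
r(O) = 6*O (r(O) = -(-6)*O = 6*O)
I + r(6)/(-127 - 99) = 83 + (6*6)/(-127 - 99) = 83 + 36/(-226) = 83 + 36*(-1/226) = 83 - 18/113 = 9361/113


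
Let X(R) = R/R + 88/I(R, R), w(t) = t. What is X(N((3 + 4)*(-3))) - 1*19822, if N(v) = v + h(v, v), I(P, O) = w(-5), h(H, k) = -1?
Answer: -99193/5 ≈ -19839.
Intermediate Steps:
I(P, O) = -5
N(v) = -1 + v (N(v) = v - 1 = -1 + v)
X(R) = -83/5 (X(R) = R/R + 88/(-5) = 1 + 88*(-⅕) = 1 - 88/5 = -83/5)
X(N((3 + 4)*(-3))) - 1*19822 = -83/5 - 1*19822 = -83/5 - 19822 = -99193/5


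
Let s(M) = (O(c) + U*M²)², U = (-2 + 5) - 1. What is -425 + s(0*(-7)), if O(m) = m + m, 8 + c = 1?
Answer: -229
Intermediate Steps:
c = -7 (c = -8 + 1 = -7)
O(m) = 2*m
U = 2 (U = 3 - 1 = 2)
s(M) = (-14 + 2*M²)² (s(M) = (2*(-7) + 2*M²)² = (-14 + 2*M²)²)
-425 + s(0*(-7)) = -425 + 4*(-7 + (0*(-7))²)² = -425 + 4*(-7 + 0²)² = -425 + 4*(-7 + 0)² = -425 + 4*(-7)² = -425 + 4*49 = -425 + 196 = -229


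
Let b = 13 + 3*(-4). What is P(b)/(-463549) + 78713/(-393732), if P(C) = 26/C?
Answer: -36497569469/182514074868 ≈ -0.19997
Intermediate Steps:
b = 1 (b = 13 - 12 = 1)
P(b)/(-463549) + 78713/(-393732) = (26/1)/(-463549) + 78713/(-393732) = (26*1)*(-1/463549) + 78713*(-1/393732) = 26*(-1/463549) - 78713/393732 = -26/463549 - 78713/393732 = -36497569469/182514074868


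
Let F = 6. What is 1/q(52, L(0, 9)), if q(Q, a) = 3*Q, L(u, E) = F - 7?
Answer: 1/156 ≈ 0.0064103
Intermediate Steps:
L(u, E) = -1 (L(u, E) = 6 - 7 = -1)
1/q(52, L(0, 9)) = 1/(3*52) = 1/156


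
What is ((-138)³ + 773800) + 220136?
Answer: -1634136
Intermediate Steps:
((-138)³ + 773800) + 220136 = (-2628072 + 773800) + 220136 = -1854272 + 220136 = -1634136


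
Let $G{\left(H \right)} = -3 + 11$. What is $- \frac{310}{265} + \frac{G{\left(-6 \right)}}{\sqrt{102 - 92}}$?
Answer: $- \frac{62}{53} + \frac{4 \sqrt{10}}{5} \approx 1.36$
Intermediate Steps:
$G{\left(H \right)} = 8$
$- \frac{310}{265} + \frac{G{\left(-6 \right)}}{\sqrt{102 - 92}} = - \frac{310}{265} + \frac{8}{\sqrt{102 - 92}} = \left(-310\right) \frac{1}{265} + \frac{8}{\sqrt{10}} = - \frac{62}{53} + 8 \frac{\sqrt{10}}{10} = - \frac{62}{53} + \frac{4 \sqrt{10}}{5}$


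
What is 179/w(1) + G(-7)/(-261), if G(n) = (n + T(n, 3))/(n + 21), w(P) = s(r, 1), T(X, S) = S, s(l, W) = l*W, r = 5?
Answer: 327043/9135 ≈ 35.801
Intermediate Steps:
s(l, W) = W*l
w(P) = 5 (w(P) = 1*5 = 5)
G(n) = (3 + n)/(21 + n) (G(n) = (n + 3)/(n + 21) = (3 + n)/(21 + n))
179/w(1) + G(-7)/(-261) = 179/5 + ((3 - 7)/(21 - 7))/(-261) = 179*(⅕) + (-4/14)*(-1/261) = 179/5 + ((1/14)*(-4))*(-1/261) = 179/5 - 2/7*(-1/261) = 179/5 + 2/1827 = 327043/9135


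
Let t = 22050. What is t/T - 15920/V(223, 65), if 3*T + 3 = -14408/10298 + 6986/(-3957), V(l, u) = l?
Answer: -302554356572170/28009005383 ≈ -10802.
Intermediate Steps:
T = -125600921/61123779 (T = -1 + (-14408/10298 + 6986/(-3957))/3 = -1 + (-14408*1/10298 + 6986*(-1/3957))/3 = -1 + (-7204/5149 - 6986/3957)/3 = -1 + (1/3)*(-64477142/20374593) = -1 - 64477142/61123779 = -125600921/61123779 ≈ -2.0549)
t/T - 15920/V(223, 65) = 22050/(-125600921/61123779) - 15920/223 = 22050*(-61123779/125600921) - 15920*1/223 = -1347779326950/125600921 - 15920/223 = -302554356572170/28009005383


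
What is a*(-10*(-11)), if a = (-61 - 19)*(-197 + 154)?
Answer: 378400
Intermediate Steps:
a = 3440 (a = -80*(-43) = 3440)
a*(-10*(-11)) = 3440*(-10*(-11)) = 3440*110 = 378400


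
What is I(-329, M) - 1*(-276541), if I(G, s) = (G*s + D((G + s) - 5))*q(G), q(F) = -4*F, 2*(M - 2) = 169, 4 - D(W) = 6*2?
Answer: -37185373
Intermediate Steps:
D(W) = -8 (D(W) = 4 - 6*2 = 4 - 1*12 = 4 - 12 = -8)
M = 173/2 (M = 2 + (½)*169 = 2 + 169/2 = 173/2 ≈ 86.500)
I(G, s) = -4*G*(-8 + G*s) (I(G, s) = (G*s - 8)*(-4*G) = (-8 + G*s)*(-4*G) = -4*G*(-8 + G*s))
I(-329, M) - 1*(-276541) = 4*(-329)*(8 - 1*(-329)*173/2) - 1*(-276541) = 4*(-329)*(8 + 56917/2) + 276541 = 4*(-329)*(56933/2) + 276541 = -37461914 + 276541 = -37185373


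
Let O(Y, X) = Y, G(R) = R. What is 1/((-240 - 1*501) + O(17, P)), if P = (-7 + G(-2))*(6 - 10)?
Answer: -1/724 ≈ -0.0013812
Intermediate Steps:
P = 36 (P = (-7 - 2)*(6 - 10) = -9*(-4) = 36)
1/((-240 - 1*501) + O(17, P)) = 1/((-240 - 1*501) + 17) = 1/((-240 - 501) + 17) = 1/(-741 + 17) = 1/(-724) = -1/724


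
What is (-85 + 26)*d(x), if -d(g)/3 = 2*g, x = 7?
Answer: 2478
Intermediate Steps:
d(g) = -6*g
(-85 + 26)*d(x) = (-85 + 26)*(-6*7) = -59*(-42) = 2478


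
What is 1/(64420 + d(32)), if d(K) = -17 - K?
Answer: 1/64371 ≈ 1.5535e-5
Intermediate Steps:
1/(64420 + d(32)) = 1/(64420 + (-17 - 1*32)) = 1/(64420 + (-17 - 32)) = 1/(64420 - 49) = 1/64371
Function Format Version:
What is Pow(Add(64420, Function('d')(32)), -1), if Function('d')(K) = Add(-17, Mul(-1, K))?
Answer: Rational(1, 64371) ≈ 1.5535e-5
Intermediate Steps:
Pow(Add(64420, Function('d')(32)), -1) = Pow(Add(64420, Add(-17, Mul(-1, 32))), -1) = Pow(Add(64420, Add(-17, -32)), -1) = Pow(Add(64420, -49), -1) = Pow(64371, -1) = Rational(1, 64371)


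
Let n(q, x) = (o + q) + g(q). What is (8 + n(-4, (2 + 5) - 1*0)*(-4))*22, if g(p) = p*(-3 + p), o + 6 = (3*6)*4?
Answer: -7744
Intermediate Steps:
o = 66 (o = -6 + (3*6)*4 = -6 + 18*4 = -6 + 72 = 66)
n(q, x) = 66 + q + q*(-3 + q) (n(q, x) = (66 + q) + q*(-3 + q) = 66 + q + q*(-3 + q))
(8 + n(-4, (2 + 5) - 1*0)*(-4))*22 = (8 + (66 - 4 - 4*(-3 - 4))*(-4))*22 = (8 + (66 - 4 - 4*(-7))*(-4))*22 = (8 + (66 - 4 + 28)*(-4))*22 = (8 + 90*(-4))*22 = (8 - 360)*22 = -352*22 = -7744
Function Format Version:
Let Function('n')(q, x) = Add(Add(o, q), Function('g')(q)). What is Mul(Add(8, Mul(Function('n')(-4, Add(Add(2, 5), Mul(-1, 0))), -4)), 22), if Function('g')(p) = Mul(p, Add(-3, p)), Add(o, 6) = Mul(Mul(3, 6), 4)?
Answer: -7744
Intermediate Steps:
o = 66 (o = Add(-6, Mul(Mul(3, 6), 4)) = Add(-6, Mul(18, 4)) = Add(-6, 72) = 66)
Function('n')(q, x) = Add(66, q, Mul(q, Add(-3, q))) (Function('n')(q, x) = Add(Add(66, q), Mul(q, Add(-3, q))) = Add(66, q, Mul(q, Add(-3, q))))
Mul(Add(8, Mul(Function('n')(-4, Add(Add(2, 5), Mul(-1, 0))), -4)), 22) = Mul(Add(8, Mul(Add(66, -4, Mul(-4, Add(-3, -4))), -4)), 22) = Mul(Add(8, Mul(Add(66, -4, Mul(-4, -7)), -4)), 22) = Mul(Add(8, Mul(Add(66, -4, 28), -4)), 22) = Mul(Add(8, Mul(90, -4)), 22) = Mul(Add(8, -360), 22) = Mul(-352, 22) = -7744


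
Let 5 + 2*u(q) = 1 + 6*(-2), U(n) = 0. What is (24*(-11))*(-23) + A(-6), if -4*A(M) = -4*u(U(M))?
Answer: 6064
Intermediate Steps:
u(q) = -8 (u(q) = -5/2 + (1 + 6*(-2))/2 = -5/2 + (1 - 12)/2 = -5/2 + (½)*(-11) = -5/2 - 11/2 = -8)
A(M) = -8 (A(M) = -(-1)*(-8) = -¼*32 = -8)
(24*(-11))*(-23) + A(-6) = (24*(-11))*(-23) - 8 = -264*(-23) - 8 = 6072 - 8 = 6064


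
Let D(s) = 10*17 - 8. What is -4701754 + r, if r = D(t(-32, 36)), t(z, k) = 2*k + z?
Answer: -4701592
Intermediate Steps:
t(z, k) = z + 2*k
D(s) = 162 (D(s) = 170 - 8 = 162)
r = 162
-4701754 + r = -4701754 + 162 = -4701592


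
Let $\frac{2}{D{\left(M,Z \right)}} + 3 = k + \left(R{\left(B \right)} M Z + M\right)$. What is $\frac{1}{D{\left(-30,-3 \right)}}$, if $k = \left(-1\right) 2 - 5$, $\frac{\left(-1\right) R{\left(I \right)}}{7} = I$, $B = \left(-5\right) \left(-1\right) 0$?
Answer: $-20$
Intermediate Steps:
$B = 0$ ($B = 5 \cdot 0 = 0$)
$R{\left(I \right)} = - 7 I$
$k = -7$ ($k = -2 - 5 = -7$)
$D{\left(M,Z \right)} = \frac{2}{-10 + M}$ ($D{\left(M,Z \right)} = \frac{2}{-3 - \left(7 - M - \left(-7\right) 0 M Z\right)} = \frac{2}{-3 - \left(7 - M - 0 M Z\right)} = \frac{2}{-3 + \left(-7 + \left(0 Z + M\right)\right)} = \frac{2}{-3 + \left(-7 + \left(0 + M\right)\right)} = \frac{2}{-3 + \left(-7 + M\right)} = \frac{2}{-10 + M}$)
$\frac{1}{D{\left(-30,-3 \right)}} = \frac{1}{2 \frac{1}{-10 - 30}} = \frac{1}{2 \frac{1}{-40}} = \frac{1}{2 \left(- \frac{1}{40}\right)} = \frac{1}{- \frac{1}{20}} = -20$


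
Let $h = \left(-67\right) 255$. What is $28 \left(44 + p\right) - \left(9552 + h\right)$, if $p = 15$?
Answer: $9185$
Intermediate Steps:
$h = -17085$
$28 \left(44 + p\right) - \left(9552 + h\right) = 28 \left(44 + 15\right) - \left(9552 - 17085\right) = 28 \cdot 59 - -7533 = 1652 + 7533 = 9185$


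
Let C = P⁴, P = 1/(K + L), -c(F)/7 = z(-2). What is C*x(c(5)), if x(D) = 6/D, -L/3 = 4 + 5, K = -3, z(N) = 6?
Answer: -1/5670000 ≈ -1.7637e-7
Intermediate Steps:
L = -27 (L = -3*(4 + 5) = -3*9 = -27)
c(F) = -42 (c(F) = -7*6 = -42)
P = -1/30 (P = 1/(-3 - 27) = 1/(-30) = -1/30 ≈ -0.033333)
C = 1/810000 (C = (-1/30)⁴ = 1/810000 ≈ 1.2346e-6)
C*x(c(5)) = (6/(-42))/810000 = (6*(-1/42))/810000 = (1/810000)*(-⅐) = -1/5670000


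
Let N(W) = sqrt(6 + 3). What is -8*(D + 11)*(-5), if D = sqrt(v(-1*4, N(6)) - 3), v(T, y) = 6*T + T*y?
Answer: 440 + 40*I*sqrt(39) ≈ 440.0 + 249.8*I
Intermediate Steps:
N(W) = 3 (N(W) = sqrt(9) = 3)
D = I*sqrt(39) (D = sqrt((-1*4)*(6 + 3) - 3) = sqrt(-4*9 - 3) = sqrt(-36 - 3) = sqrt(-39) = I*sqrt(39) ≈ 6.245*I)
-8*(D + 11)*(-5) = -8*(I*sqrt(39) + 11)*(-5) = -8*(11 + I*sqrt(39))*(-5) = (-88 - 8*I*sqrt(39))*(-5) = 440 + 40*I*sqrt(39)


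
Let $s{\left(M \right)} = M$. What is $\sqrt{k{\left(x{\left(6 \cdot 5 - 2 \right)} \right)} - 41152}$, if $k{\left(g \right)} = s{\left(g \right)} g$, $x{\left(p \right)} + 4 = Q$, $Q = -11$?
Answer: $i \sqrt{40927} \approx 202.3 i$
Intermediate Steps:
$x{\left(p \right)} = -15$ ($x{\left(p \right)} = -4 - 11 = -15$)
$k{\left(g \right)} = g^{2}$ ($k{\left(g \right)} = g g = g^{2}$)
$\sqrt{k{\left(x{\left(6 \cdot 5 - 2 \right)} \right)} - 41152} = \sqrt{\left(-15\right)^{2} - 41152} = \sqrt{225 - 41152} = \sqrt{-40927} = i \sqrt{40927}$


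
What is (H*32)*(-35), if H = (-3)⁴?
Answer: -90720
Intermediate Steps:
H = 81
(H*32)*(-35) = (81*32)*(-35) = 2592*(-35) = -90720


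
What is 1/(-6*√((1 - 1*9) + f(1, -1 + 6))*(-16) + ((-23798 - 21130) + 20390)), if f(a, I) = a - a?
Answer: -12269/301093586 - 48*I*√2/150546793 ≈ -4.0748e-5 - 4.509e-7*I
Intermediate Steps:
f(a, I) = 0
1/(-6*√((1 - 1*9) + f(1, -1 + 6))*(-16) + ((-23798 - 21130) + 20390)) = 1/(-6*√((1 - 1*9) + 0)*(-16) + ((-23798 - 21130) + 20390)) = 1/(-6*√((1 - 9) + 0)*(-16) + (-44928 + 20390)) = 1/(-6*√(-8 + 0)*(-16) - 24538) = 1/(-12*I*√2*(-16) - 24538) = 1/(192*I*√2 - 24538) = 1/(-24538 + 192*I*√2)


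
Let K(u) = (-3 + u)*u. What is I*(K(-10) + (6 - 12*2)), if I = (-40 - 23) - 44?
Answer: -11984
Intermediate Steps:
K(u) = u*(-3 + u)
I = -107 (I = -63 - 44 = -107)
I*(K(-10) + (6 - 12*2)) = -107*(-10*(-3 - 10) + (6 - 12*2)) = -107*(-10*(-13) + (6 - 6*4)) = -107*(130 + (6 - 24)) = -107*(130 - 18) = -107*112 = -11984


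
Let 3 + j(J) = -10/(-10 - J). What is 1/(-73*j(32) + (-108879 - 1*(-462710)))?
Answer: 21/7434685 ≈ 2.8246e-6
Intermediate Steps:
j(J) = -3 - 10/(-10 - J)
1/(-73*j(32) + (-108879 - 1*(-462710))) = 1/(-73*(-20 - 3*32)/(10 + 32) + (-108879 - 1*(-462710))) = 1/(-73*(-20 - 96)/42 + (-108879 + 462710)) = 1/(-73*(-116)/42 + 353831) = 1/(-73*(-58/21) + 353831) = 1/(4234/21 + 353831) = 1/(7434685/21) = 21/7434685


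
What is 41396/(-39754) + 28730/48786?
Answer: -219353209/484859661 ≈ -0.45241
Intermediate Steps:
41396/(-39754) + 28730/48786 = 41396*(-1/39754) + 28730*(1/48786) = -20698/19877 + 14365/24393 = -219353209/484859661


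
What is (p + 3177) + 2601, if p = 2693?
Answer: 8471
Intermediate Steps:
(p + 3177) + 2601 = (2693 + 3177) + 2601 = 5870 + 2601 = 8471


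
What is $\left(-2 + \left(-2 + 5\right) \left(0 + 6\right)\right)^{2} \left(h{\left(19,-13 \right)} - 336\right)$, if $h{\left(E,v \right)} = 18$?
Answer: $-81408$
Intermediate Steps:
$\left(-2 + \left(-2 + 5\right) \left(0 + 6\right)\right)^{2} \left(h{\left(19,-13 \right)} - 336\right) = \left(-2 + \left(-2 + 5\right) \left(0 + 6\right)\right)^{2} \left(18 - 336\right) = \left(-2 + 3 \cdot 6\right)^{2} \left(-318\right) = \left(-2 + 18\right)^{2} \left(-318\right) = 16^{2} \left(-318\right) = 256 \left(-318\right) = -81408$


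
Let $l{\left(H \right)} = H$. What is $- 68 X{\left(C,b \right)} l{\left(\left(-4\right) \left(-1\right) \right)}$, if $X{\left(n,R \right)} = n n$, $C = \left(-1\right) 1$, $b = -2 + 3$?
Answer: $-272$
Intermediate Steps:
$b = 1$
$C = -1$
$X{\left(n,R \right)} = n^{2}$
$- 68 X{\left(C,b \right)} l{\left(\left(-4\right) \left(-1\right) \right)} = - 68 \left(-1\right)^{2} \left(\left(-4\right) \left(-1\right)\right) = \left(-68\right) 1 \cdot 4 = \left(-68\right) 4 = -272$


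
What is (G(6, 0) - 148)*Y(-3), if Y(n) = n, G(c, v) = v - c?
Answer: 462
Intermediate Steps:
(G(6, 0) - 148)*Y(-3) = ((0 - 1*6) - 148)*(-3) = ((0 - 6) - 148)*(-3) = (-6 - 148)*(-3) = -154*(-3) = 462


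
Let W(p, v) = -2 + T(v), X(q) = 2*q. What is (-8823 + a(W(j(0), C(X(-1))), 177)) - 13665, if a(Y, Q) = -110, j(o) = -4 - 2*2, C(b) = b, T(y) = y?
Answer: -22598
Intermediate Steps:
j(o) = -8 (j(o) = -4 - 4 = -8)
W(p, v) = -2 + v
(-8823 + a(W(j(0), C(X(-1))), 177)) - 13665 = (-8823 - 110) - 13665 = -8933 - 13665 = -22598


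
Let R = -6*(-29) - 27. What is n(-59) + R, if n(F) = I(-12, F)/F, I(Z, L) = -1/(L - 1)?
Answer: 520379/3540 ≈ 147.00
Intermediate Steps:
R = 147 (R = 174 - 27 = 147)
I(Z, L) = -1/(-1 + L)
n(F) = -1/(F*(-1 + F)) (n(F) = (-1/(-1 + F))/F = -1/(F*(-1 + F)))
n(-59) + R = -1/(-59*(-1 - 59)) + 147 = -1*(-1/59)/(-60) + 147 = -1*(-1/59)*(-1/60) + 147 = -1/3540 + 147 = 520379/3540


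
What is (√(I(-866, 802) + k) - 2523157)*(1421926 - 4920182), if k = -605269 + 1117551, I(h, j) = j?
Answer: 8826649114192 - 90954656*√759 ≈ 8.8241e+12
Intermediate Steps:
k = 512282
(√(I(-866, 802) + k) - 2523157)*(1421926 - 4920182) = (√(802 + 512282) - 2523157)*(1421926 - 4920182) = (√513084 - 2523157)*(-3498256) = (26*√759 - 2523157)*(-3498256) = (-2523157 + 26*√759)*(-3498256) = 8826649114192 - 90954656*√759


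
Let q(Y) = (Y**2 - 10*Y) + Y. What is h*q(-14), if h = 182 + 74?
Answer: 82432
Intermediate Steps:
h = 256
q(Y) = Y**2 - 9*Y
h*q(-14) = 256*(-14*(-9 - 14)) = 256*(-14*(-23)) = 256*322 = 82432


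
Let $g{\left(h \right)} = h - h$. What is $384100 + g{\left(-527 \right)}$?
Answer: $384100$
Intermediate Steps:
$g{\left(h \right)} = 0$
$384100 + g{\left(-527 \right)} = 384100 + 0 = 384100$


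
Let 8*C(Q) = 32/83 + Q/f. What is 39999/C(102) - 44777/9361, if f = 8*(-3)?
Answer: -994545226075/12010163 ≈ -82809.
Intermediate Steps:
f = -24
C(Q) = 4/83 - Q/192 (C(Q) = (32/83 + Q/(-24))/8 = (32*(1/83) + Q*(-1/24))/8 = (32/83 - Q/24)/8 = 4/83 - Q/192)
39999/C(102) - 44777/9361 = 39999/(4/83 - 1/192*102) - 44777/9361 = 39999/(4/83 - 17/32) - 44777*1/9361 = 39999/(-1283/2656) - 44777/9361 = 39999*(-2656/1283) - 44777/9361 = -106237344/1283 - 44777/9361 = -994545226075/12010163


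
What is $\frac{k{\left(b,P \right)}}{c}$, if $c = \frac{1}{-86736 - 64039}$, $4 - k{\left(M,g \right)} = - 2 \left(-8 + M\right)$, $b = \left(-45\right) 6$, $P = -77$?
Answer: $83227800$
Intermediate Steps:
$b = -270$
$k{\left(M,g \right)} = -12 + 2 M$ ($k{\left(M,g \right)} = 4 - - 2 \left(-8 + M\right) = 4 - \left(16 - 2 M\right) = 4 + \left(-16 + 2 M\right) = -12 + 2 M$)
$c = - \frac{1}{150775}$ ($c = \frac{1}{-150775} = - \frac{1}{150775} \approx -6.6324 \cdot 10^{-6}$)
$\frac{k{\left(b,P \right)}}{c} = \frac{-12 + 2 \left(-270\right)}{- \frac{1}{150775}} = \left(-12 - 540\right) \left(-150775\right) = \left(-552\right) \left(-150775\right) = 83227800$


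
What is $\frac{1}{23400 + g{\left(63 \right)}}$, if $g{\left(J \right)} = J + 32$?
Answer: $\frac{1}{23495} \approx 4.2562 \cdot 10^{-5}$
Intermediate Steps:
$g{\left(J \right)} = 32 + J$
$\frac{1}{23400 + g{\left(63 \right)}} = \frac{1}{23400 + \left(32 + 63\right)} = \frac{1}{23400 + 95} = \frac{1}{23495}$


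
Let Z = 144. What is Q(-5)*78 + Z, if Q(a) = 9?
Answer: 846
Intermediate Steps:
Q(-5)*78 + Z = 9*78 + 144 = 702 + 144 = 846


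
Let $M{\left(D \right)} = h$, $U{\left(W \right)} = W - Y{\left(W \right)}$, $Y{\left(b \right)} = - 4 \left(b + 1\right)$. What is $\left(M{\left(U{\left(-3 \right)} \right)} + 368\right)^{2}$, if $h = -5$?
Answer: $131769$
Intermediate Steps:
$Y{\left(b \right)} = -4 - 4 b$ ($Y{\left(b \right)} = - 4 \left(1 + b\right) = -4 - 4 b$)
$U{\left(W \right)} = 4 + 5 W$ ($U{\left(W \right)} = W - \left(-4 - 4 W\right) = W + \left(4 + 4 W\right) = 4 + 5 W$)
$M{\left(D \right)} = -5$
$\left(M{\left(U{\left(-3 \right)} \right)} + 368\right)^{2} = \left(-5 + 368\right)^{2} = 363^{2} = 131769$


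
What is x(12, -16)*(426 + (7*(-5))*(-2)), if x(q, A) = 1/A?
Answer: -31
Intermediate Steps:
x(12, -16)*(426 + (7*(-5))*(-2)) = (426 + (7*(-5))*(-2))/(-16) = -(426 - 35*(-2))/16 = -(426 + 70)/16 = -1/16*496 = -31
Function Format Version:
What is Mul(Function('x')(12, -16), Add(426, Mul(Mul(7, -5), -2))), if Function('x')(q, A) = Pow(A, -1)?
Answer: -31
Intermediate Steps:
Mul(Function('x')(12, -16), Add(426, Mul(Mul(7, -5), -2))) = Mul(Pow(-16, -1), Add(426, Mul(Mul(7, -5), -2))) = Mul(Rational(-1, 16), Add(426, Mul(-35, -2))) = Mul(Rational(-1, 16), Add(426, 70)) = Mul(Rational(-1, 16), 496) = -31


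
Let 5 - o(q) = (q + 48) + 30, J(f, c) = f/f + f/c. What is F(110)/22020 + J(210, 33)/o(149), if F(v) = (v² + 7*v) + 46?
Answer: 2479771/4481070 ≈ 0.55339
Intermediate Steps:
J(f, c) = 1 + f/c
F(v) = 46 + v² + 7*v
o(q) = -73 - q (o(q) = 5 - ((q + 48) + 30) = 5 - ((48 + q) + 30) = 5 - (78 + q) = 5 + (-78 - q) = -73 - q)
F(110)/22020 + J(210, 33)/o(149) = (46 + 110² + 7*110)/22020 + ((33 + 210)/33)/(-73 - 1*149) = (46 + 12100 + 770)*(1/22020) + ((1/33)*243)/(-73 - 149) = 12916*(1/22020) + (81/11)/(-222) = 3229/5505 + (81/11)*(-1/222) = 3229/5505 - 27/814 = 2479771/4481070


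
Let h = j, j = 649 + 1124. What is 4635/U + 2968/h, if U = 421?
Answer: 9467383/746433 ≈ 12.684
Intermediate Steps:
j = 1773
h = 1773
4635/U + 2968/h = 4635/421 + 2968/1773 = 9467383/746433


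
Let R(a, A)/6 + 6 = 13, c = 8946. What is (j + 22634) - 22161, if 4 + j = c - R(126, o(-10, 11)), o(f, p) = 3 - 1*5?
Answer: 9373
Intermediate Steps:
o(f, p) = -2 (o(f, p) = 3 - 5 = -2)
R(a, A) = 42 (R(a, A) = -36 + 6*13 = -36 + 78 = 42)
j = 8900 (j = -4 + (8946 - 1*42) = -4 + (8946 - 42) = -4 + 8904 = 8900)
(j + 22634) - 22161 = (8900 + 22634) - 22161 = 31534 - 22161 = 9373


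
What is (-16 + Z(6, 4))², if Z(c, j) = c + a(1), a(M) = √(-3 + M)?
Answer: (10 - I*√2)² ≈ 98.0 - 28.284*I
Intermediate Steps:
Z(c, j) = c + I*√2 (Z(c, j) = c + √(-3 + 1) = c + √(-2) = c + I*√2)
(-16 + Z(6, 4))² = (-16 + (6 + I*√2))² = (-10 + I*√2)²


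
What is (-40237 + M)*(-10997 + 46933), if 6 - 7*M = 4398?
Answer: -10279528736/7 ≈ -1.4685e+9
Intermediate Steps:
M = -4392/7 (M = 6/7 - ⅐*4398 = 6/7 - 4398/7 = -4392/7 ≈ -627.43)
(-40237 + M)*(-10997 + 46933) = (-40237 - 4392/7)*(-10997 + 46933) = -286051/7*35936 = -10279528736/7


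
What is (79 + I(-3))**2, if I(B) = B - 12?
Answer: 4096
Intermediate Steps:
I(B) = -12 + B
(79 + I(-3))**2 = (79 + (-12 - 3))**2 = (79 - 15)**2 = 64**2 = 4096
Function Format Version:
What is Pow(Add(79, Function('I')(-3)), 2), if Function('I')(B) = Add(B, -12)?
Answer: 4096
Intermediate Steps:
Function('I')(B) = Add(-12, B)
Pow(Add(79, Function('I')(-3)), 2) = Pow(Add(79, Add(-12, -3)), 2) = Pow(Add(79, -15), 2) = Pow(64, 2) = 4096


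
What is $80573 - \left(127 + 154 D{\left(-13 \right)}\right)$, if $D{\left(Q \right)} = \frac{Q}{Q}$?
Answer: $80292$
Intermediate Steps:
$D{\left(Q \right)} = 1$
$80573 - \left(127 + 154 D{\left(-13 \right)}\right) = 80573 - 281 = 80292$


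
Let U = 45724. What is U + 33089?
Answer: 78813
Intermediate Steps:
U + 33089 = 45724 + 33089 = 78813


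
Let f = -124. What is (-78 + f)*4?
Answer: -808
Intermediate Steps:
(-78 + f)*4 = (-78 - 124)*4 = -202*4 = -808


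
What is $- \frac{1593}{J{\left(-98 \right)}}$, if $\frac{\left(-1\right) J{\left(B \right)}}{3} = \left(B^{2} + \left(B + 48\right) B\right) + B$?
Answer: $\frac{177}{4802} \approx 0.03686$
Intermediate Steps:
$J{\left(B \right)} = - 3 B - 3 B^{2} - 3 B \left(48 + B\right)$ ($J{\left(B \right)} = - 3 \left(\left(B^{2} + \left(B + 48\right) B\right) + B\right) = - 3 \left(\left(B^{2} + \left(48 + B\right) B\right) + B\right) = - 3 \left(\left(B^{2} + B \left(48 + B\right)\right) + B\right) = - 3 \left(B + B^{2} + B \left(48 + B\right)\right) = - 3 B - 3 B^{2} - 3 B \left(48 + B\right)$)
$- \frac{1593}{J{\left(-98 \right)}} = - \frac{1593}{\left(-3\right) \left(-98\right) \left(49 + 2 \left(-98\right)\right)} = - \frac{1593}{\left(-3\right) \left(-98\right) \left(49 - 196\right)} = - \frac{1593}{\left(-3\right) \left(-98\right) \left(-147\right)} = - \frac{1593}{-43218} = \left(-1593\right) \left(- \frac{1}{43218}\right) = \frac{177}{4802}$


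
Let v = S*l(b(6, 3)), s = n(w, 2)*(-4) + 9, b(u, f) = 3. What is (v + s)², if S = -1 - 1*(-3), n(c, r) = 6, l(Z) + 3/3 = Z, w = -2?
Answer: 121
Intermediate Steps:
l(Z) = -1 + Z
S = 2 (S = -1 + 3 = 2)
s = -15 (s = 6*(-4) + 9 = -24 + 9 = -15)
v = 4 (v = 2*(-1 + 3) = 2*2 = 4)
(v + s)² = (4 - 15)² = (-11)² = 121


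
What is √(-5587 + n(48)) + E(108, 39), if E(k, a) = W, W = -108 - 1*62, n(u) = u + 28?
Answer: -170 + I*√5511 ≈ -170.0 + 74.236*I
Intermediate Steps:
n(u) = 28 + u
W = -170 (W = -108 - 62 = -170)
E(k, a) = -170
√(-5587 + n(48)) + E(108, 39) = √(-5587 + (28 + 48)) - 170 = √(-5587 + 76) - 170 = √(-5511) - 170 = I*√5511 - 170 = -170 + I*√5511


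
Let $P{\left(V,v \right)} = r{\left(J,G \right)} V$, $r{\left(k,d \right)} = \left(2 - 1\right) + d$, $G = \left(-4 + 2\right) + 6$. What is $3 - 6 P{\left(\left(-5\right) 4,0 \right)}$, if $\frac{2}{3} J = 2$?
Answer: $603$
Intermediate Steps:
$J = 3$ ($J = \frac{3}{2} \cdot 2 = 3$)
$G = 4$ ($G = -2 + 6 = 4$)
$r{\left(k,d \right)} = 1 + d$
$P{\left(V,v \right)} = 5 V$ ($P{\left(V,v \right)} = \left(1 + 4\right) V = 5 V$)
$3 - 6 P{\left(\left(-5\right) 4,0 \right)} = 3 - 6 \cdot 5 \left(\left(-5\right) 4\right) = 3 - 6 \cdot 5 \left(-20\right) = 3 - -600 = 3 + 600 = 603$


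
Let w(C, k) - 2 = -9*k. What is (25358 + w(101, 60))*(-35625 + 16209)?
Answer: -481905120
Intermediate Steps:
w(C, k) = 2 - 9*k
(25358 + w(101, 60))*(-35625 + 16209) = (25358 + (2 - 9*60))*(-35625 + 16209) = (25358 + (2 - 540))*(-19416) = (25358 - 538)*(-19416) = 24820*(-19416) = -481905120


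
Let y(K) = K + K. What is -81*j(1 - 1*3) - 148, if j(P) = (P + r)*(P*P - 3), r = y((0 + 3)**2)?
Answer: -1444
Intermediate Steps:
y(K) = 2*K
r = 18 (r = 2*(0 + 3)**2 = 2*3**2 = 2*9 = 18)
j(P) = (-3 + P**2)*(18 + P) (j(P) = (P + 18)*(P*P - 3) = (18 + P)*(P**2 - 3) = (18 + P)*(-3 + P**2) = (-3 + P**2)*(18 + P))
-81*j(1 - 1*3) - 148 = -81*(-54 + (1 - 1*3)**3 - 3*(1 - 1*3) + 18*(1 - 1*3)**2) - 148 = -81*(-54 + (1 - 3)**3 - 3*(1 - 3) + 18*(1 - 3)**2) - 148 = -81*(-54 + (-2)**3 - 3*(-2) + 18*(-2)**2) - 148 = -81*(-54 - 8 + 6 + 18*4) - 148 = -81*(-54 - 8 + 6 + 72) - 148 = -81*16 - 148 = -1296 - 148 = -1444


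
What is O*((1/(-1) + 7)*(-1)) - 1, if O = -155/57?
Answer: 291/19 ≈ 15.316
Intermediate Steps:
O = -155/57 (O = -155*1/57 = -155/57 ≈ -2.7193)
O*((1/(-1) + 7)*(-1)) - 1 = -155*(1/(-1) + 7)*(-1)/57 - 1 = -155*(-1 + 7)*(-1)/57 - 1 = -310*(-1)/19 - 1 = -155/57*(-6) - 1 = 310/19 - 1 = 291/19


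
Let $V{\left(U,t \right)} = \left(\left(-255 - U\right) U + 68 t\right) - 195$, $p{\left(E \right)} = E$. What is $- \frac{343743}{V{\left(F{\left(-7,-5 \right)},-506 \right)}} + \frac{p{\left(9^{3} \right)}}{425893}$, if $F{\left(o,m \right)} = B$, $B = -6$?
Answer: $\frac{146421873960}{14100891337} \approx 10.384$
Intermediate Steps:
$F{\left(o,m \right)} = -6$
$V{\left(U,t \right)} = -195 + 68 t + U \left(-255 - U\right)$ ($V{\left(U,t \right)} = \left(U \left(-255 - U\right) + 68 t\right) - 195 = \left(68 t + U \left(-255 - U\right)\right) - 195 = -195 + 68 t + U \left(-255 - U\right)$)
$- \frac{343743}{V{\left(F{\left(-7,-5 \right)},-506 \right)}} + \frac{p{\left(9^{3} \right)}}{425893} = - \frac{343743}{-195 - \left(-6\right)^{2} - -1530 + 68 \left(-506\right)} + \frac{9^{3}}{425893} = - \frac{343743}{-195 - 36 + 1530 - 34408} + 729 \cdot \frac{1}{425893} = - \frac{343743}{-195 - 36 + 1530 - 34408} + \frac{729}{425893} = - \frac{343743}{-33109} + \frac{729}{425893} = \left(-343743\right) \left(- \frac{1}{33109}\right) + \frac{729}{425893} = \frac{343743}{33109} + \frac{729}{425893} = \frac{146421873960}{14100891337}$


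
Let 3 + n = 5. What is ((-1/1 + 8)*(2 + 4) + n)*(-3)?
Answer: -132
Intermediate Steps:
n = 2 (n = -3 + 5 = 2)
((-1/1 + 8)*(2 + 4) + n)*(-3) = ((-1/1 + 8)*(2 + 4) + 2)*(-3) = ((-1*1 + 8)*6 + 2)*(-3) = ((-1 + 8)*6 + 2)*(-3) = (7*6 + 2)*(-3) = (42 + 2)*(-3) = 44*(-3) = -132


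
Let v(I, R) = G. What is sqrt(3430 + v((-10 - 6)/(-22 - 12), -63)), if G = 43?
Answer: sqrt(3473) ≈ 58.932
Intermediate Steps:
v(I, R) = 43
sqrt(3430 + v((-10 - 6)/(-22 - 12), -63)) = sqrt(3430 + 43) = sqrt(3473)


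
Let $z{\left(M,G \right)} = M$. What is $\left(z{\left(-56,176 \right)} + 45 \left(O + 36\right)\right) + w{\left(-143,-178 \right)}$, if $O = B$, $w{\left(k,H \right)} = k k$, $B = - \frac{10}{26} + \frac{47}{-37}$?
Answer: $\frac{10552433}{481} \approx 21939.0$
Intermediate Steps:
$B = - \frac{796}{481}$ ($B = \left(-10\right) \frac{1}{26} + 47 \left(- \frac{1}{37}\right) = - \frac{5}{13} - \frac{47}{37} = - \frac{796}{481} \approx -1.6549$)
$w{\left(k,H \right)} = k^{2}$
$O = - \frac{796}{481} \approx -1.6549$
$\left(z{\left(-56,176 \right)} + 45 \left(O + 36\right)\right) + w{\left(-143,-178 \right)} = \left(-56 + 45 \left(- \frac{796}{481} + 36\right)\right) + \left(-143\right)^{2} = \left(-56 + 45 \cdot \frac{16520}{481}\right) + 20449 = \left(-56 + \frac{743400}{481}\right) + 20449 = \frac{716464}{481} + 20449 = \frac{10552433}{481}$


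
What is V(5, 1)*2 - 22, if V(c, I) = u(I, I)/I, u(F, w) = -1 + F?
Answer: -22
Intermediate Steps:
V(c, I) = (-1 + I)/I
V(5, 1)*2 - 22 = ((-1 + 1)/1)*2 - 22 = (1*0)*2 - 22 = 0*2 - 22 = 0 - 22 = -22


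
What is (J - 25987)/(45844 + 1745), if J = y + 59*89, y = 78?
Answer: -6886/15863 ≈ -0.43409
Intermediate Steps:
J = 5329 (J = 78 + 59*89 = 78 + 5251 = 5329)
(J - 25987)/(45844 + 1745) = (5329 - 25987)/(45844 + 1745) = -20658/47589 = -20658*1/47589 = -6886/15863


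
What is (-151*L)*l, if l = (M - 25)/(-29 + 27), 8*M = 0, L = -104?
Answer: 196300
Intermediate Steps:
M = 0 (M = (1/8)*0 = 0)
l = 25/2 (l = (0 - 25)/(-29 + 27) = -25/(-2) = -25*(-1/2) = 25/2 ≈ 12.500)
(-151*L)*l = -151*(-104)*(25/2) = 15704*(25/2) = 196300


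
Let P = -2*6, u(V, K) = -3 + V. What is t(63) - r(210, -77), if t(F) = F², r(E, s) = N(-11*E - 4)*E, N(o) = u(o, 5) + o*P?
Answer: -5340741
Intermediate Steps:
P = -12
N(o) = -3 - 11*o (N(o) = (-3 + o) + o*(-12) = (-3 + o) - 12*o = -3 - 11*o)
r(E, s) = E*(41 + 121*E) (r(E, s) = (-3 - 11*(-11*E - 4))*E = (-3 - 11*(-4 - 11*E))*E = (-3 + (44 + 121*E))*E = (41 + 121*E)*E = E*(41 + 121*E))
t(63) - r(210, -77) = 63² - 210*(41 + 121*210) = 3969 - 210*(41 + 25410) = 3969 - 210*25451 = 3969 - 1*5344710 = 3969 - 5344710 = -5340741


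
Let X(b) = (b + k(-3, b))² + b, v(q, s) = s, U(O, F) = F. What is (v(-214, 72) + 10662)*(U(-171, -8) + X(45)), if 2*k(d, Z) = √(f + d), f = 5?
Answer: 22138875 + 483030*√2 ≈ 2.2822e+7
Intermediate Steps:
k(d, Z) = √(5 + d)/2
X(b) = b + (b + √2/2)² (X(b) = (b + √(5 - 3)/2)² + b = (b + √2/2)² + b = b + (b + √2/2)²)
(v(-214, 72) + 10662)*(U(-171, -8) + X(45)) = (72 + 10662)*(-8 + (45 + (√2 + 2*45)²/4)) = 10734*(-8 + (45 + (√2 + 90)²/4)) = 10734*(-8 + (45 + (90 + √2)²/4)) = 10734*(37 + (90 + √2)²/4) = 397158 + 5367*(90 + √2)²/2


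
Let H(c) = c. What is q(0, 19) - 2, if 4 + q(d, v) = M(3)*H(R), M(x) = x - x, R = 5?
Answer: -6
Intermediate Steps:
M(x) = 0
q(d, v) = -4 (q(d, v) = -4 + 0*5 = -4 + 0 = -4)
q(0, 19) - 2 = -4 - 2 = -6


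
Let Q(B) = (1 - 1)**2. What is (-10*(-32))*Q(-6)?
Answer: 0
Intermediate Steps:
Q(B) = 0 (Q(B) = 0**2 = 0)
(-10*(-32))*Q(-6) = -10*(-32)*0 = 320*0 = 0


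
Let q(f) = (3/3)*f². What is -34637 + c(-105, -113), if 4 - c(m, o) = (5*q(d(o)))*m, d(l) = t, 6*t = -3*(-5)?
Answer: -125407/4 ≈ -31352.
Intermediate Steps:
t = 5/2 (t = (-3*(-5))/6 = (⅙)*15 = 5/2 ≈ 2.5000)
d(l) = 5/2
q(f) = f² (q(f) = (3*(⅓))*f² = 1*f² = f²)
c(m, o) = 4 - 125*m/4 (c(m, o) = 4 - 5*(5/2)²*m = 4 - 5*(25/4)*m = 4 - 125*m/4)
-34637 + c(-105, -113) = -34637 + (4 - 125/4*(-105)) = -34637 + (4 + 13125/4) = -34637 + 13141/4 = -125407/4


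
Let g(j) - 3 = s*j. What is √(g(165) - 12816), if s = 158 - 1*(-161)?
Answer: √39822 ≈ 199.55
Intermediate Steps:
s = 319 (s = 158 + 161 = 319)
g(j) = 3 + 319*j
√(g(165) - 12816) = √((3 + 319*165) - 12816) = √((3 + 52635) - 12816) = √(52638 - 12816) = √39822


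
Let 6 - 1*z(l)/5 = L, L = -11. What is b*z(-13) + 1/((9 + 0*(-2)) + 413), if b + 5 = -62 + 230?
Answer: 5846811/422 ≈ 13855.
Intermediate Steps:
b = 163 (b = -5 + (-62 + 230) = -5 + 168 = 163)
z(l) = 85 (z(l) = 30 - 5*(-11) = 30 + 55 = 85)
b*z(-13) + 1/((9 + 0*(-2)) + 413) = 163*85 + 1/((9 + 0*(-2)) + 413) = 13855 + 1/((9 + 0) + 413) = 13855 + 1/(9 + 413) = 13855 + 1/422 = 5846811/422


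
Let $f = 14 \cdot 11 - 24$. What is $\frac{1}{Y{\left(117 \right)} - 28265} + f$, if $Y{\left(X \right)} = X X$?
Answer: $\frac{1894879}{14576} \approx 130.0$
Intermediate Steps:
$Y{\left(X \right)} = X^{2}$
$f = 130$ ($f = 154 - 24 = 130$)
$\frac{1}{Y{\left(117 \right)} - 28265} + f = \frac{1}{117^{2} - 28265} + 130 = \frac{1}{13689 - 28265} + 130 = \frac{1}{-14576} + 130 = - \frac{1}{14576} + 130 = \frac{1894879}{14576}$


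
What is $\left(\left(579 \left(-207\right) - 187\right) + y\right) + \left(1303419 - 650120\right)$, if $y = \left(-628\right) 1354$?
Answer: $-317053$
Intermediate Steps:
$y = -850312$
$\left(\left(579 \left(-207\right) - 187\right) + y\right) + \left(1303419 - 650120\right) = \left(\left(579 \left(-207\right) - 187\right) - 850312\right) + \left(1303419 - 650120\right) = \left(\left(-119853 - 187\right) - 850312\right) + 653299 = \left(-120040 - 850312\right) + 653299 = -970352 + 653299 = -317053$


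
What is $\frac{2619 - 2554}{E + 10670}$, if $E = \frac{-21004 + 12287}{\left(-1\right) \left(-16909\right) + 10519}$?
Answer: $\frac{1782820}{292648043} \approx 0.006092$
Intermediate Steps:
$E = - \frac{8717}{27428}$ ($E = - \frac{8717}{16909 + 10519} = - \frac{8717}{27428} \approx -0.31781$)
$\frac{2619 - 2554}{E + 10670} = \frac{2619 - 2554}{- \frac{8717}{27428} + 10670} = \frac{65}{\frac{292648043}{27428}} = 65 \cdot \frac{27428}{292648043} = \frac{1782820}{292648043}$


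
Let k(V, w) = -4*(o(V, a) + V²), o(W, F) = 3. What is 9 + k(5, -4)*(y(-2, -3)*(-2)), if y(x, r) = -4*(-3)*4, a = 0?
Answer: 10761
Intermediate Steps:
k(V, w) = -12 - 4*V² (k(V, w) = -4*(3 + V²) = -12 - 4*V²)
y(x, r) = 48 (y(x, r) = 12*4 = 48)
9 + k(5, -4)*(y(-2, -3)*(-2)) = 9 + (-12 - 4*5²)*(48*(-2)) = 9 + (-12 - 4*25)*(-96) = 9 + (-12 - 100)*(-96) = 9 - 112*(-96) = 9 + 10752 = 10761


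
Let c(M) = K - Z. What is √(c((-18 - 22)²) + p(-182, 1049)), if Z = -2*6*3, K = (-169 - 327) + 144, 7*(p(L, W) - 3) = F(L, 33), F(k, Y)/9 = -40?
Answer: I*√17857/7 ≈ 19.09*I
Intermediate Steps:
F(k, Y) = -360 (F(k, Y) = 9*(-40) = -360)
p(L, W) = -339/7 (p(L, W) = 3 + (⅐)*(-360) = 3 - 360/7 = -339/7)
K = -352 (K = -496 + 144 = -352)
Z = -36 (Z = -12*3 = -36)
c(M) = -316 (c(M) = -352 - 1*(-36) = -352 + 36 = -316)
√(c((-18 - 22)²) + p(-182, 1049)) = √(-316 - 339/7) = √(-2551/7) = I*√17857/7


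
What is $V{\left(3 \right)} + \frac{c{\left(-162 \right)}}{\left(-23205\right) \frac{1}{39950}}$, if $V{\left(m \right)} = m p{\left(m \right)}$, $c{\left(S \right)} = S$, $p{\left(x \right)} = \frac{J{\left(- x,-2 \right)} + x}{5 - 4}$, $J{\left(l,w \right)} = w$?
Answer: $\frac{25653}{91} \approx 281.9$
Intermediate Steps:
$p{\left(x \right)} = -2 + x$ ($p{\left(x \right)} = \frac{-2 + x}{5 - 4} = \frac{-2 + x}{1} = \left(-2 + x\right) 1 = -2 + x$)
$V{\left(m \right)} = m \left(-2 + m\right)$
$V{\left(3 \right)} + \frac{c{\left(-162 \right)}}{\left(-23205\right) \frac{1}{39950}} = 3 \left(-2 + 3\right) - \frac{162}{\left(-23205\right) \frac{1}{39950}} = 3 \cdot 1 - \frac{162}{\left(-23205\right) \frac{1}{39950}} = 3 - \frac{162}{- \frac{273}{470}} = 3 - - \frac{25380}{91} = 3 + \frac{25380}{91} = \frac{25653}{91}$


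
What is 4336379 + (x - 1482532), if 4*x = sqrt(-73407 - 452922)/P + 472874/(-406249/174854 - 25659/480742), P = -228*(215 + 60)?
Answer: 280112825918369655/99893767772 - I*sqrt(58481)/83600 ≈ 2.8041e+6 - 0.0028927*I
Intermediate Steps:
P = -62700 (P = -228*275 = -62700)
x = -4968703556449229/99893767772 - I*sqrt(58481)/83600 (x = (sqrt(-73407 - 452922)/(-62700) + 472874/(-406249/174854 - 25659/480742))/4 = (sqrt(-526329)*(-1/62700) + 472874/(-406249*1/174854 - 25659*1/480742))/4 = ((3*I*sqrt(58481))*(-1/62700) + 472874/(-406249/174854 - 25659/480742))/4 = (-I*sqrt(58481)/20900 + 472874/(-49946883886/21014915417))/4 = (-I*sqrt(58481)/20900 + 472874*(-21014915417/49946883886))/4 = (-I*sqrt(58481)/20900 - 4968703556449229/24973441943)/4 = (-4968703556449229/24973441943 - I*sqrt(58481)/20900)/4 = -4968703556449229/99893767772 - I*sqrt(58481)/83600 ≈ -49740.0 - 0.0028927*I)
4336379 + (x - 1482532) = 4336379 + ((-4968703556449229/99893767772 - I*sqrt(58481)/83600) - 1482532) = 4336379 + (-153064410879007933/99893767772 - I*sqrt(58481)/83600) = 280112825918369655/99893767772 - I*sqrt(58481)/83600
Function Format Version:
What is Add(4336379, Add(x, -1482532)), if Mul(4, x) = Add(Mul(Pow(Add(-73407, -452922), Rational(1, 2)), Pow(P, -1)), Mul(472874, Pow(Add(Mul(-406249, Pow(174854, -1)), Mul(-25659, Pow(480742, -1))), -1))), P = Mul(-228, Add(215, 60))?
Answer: Add(Rational(280112825918369655, 99893767772), Mul(Rational(-1, 83600), I, Pow(58481, Rational(1, 2)))) ≈ Add(2.8041e+6, Mul(-0.0028927, I))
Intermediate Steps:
P = -62700 (P = Mul(-228, 275) = -62700)
x = Add(Rational(-4968703556449229, 99893767772), Mul(Rational(-1, 83600), I, Pow(58481, Rational(1, 2)))) (x = Mul(Rational(1, 4), Add(Mul(Pow(Add(-73407, -452922), Rational(1, 2)), Pow(-62700, -1)), Mul(472874, Pow(Add(Mul(-406249, Pow(174854, -1)), Mul(-25659, Pow(480742, -1))), -1)))) = Mul(Rational(1, 4), Add(Mul(Pow(-526329, Rational(1, 2)), Rational(-1, 62700)), Mul(472874, Pow(Add(Mul(-406249, Rational(1, 174854)), Mul(-25659, Rational(1, 480742))), -1)))) = Mul(Rational(1, 4), Add(Mul(Mul(3, I, Pow(58481, Rational(1, 2))), Rational(-1, 62700)), Mul(472874, Pow(Add(Rational(-406249, 174854), Rational(-25659, 480742)), -1)))) = Mul(Rational(1, 4), Add(Mul(Rational(-1, 20900), I, Pow(58481, Rational(1, 2))), Mul(472874, Pow(Rational(-49946883886, 21014915417), -1)))) = Mul(Rational(1, 4), Add(Mul(Rational(-1, 20900), I, Pow(58481, Rational(1, 2))), Mul(472874, Rational(-21014915417, 49946883886)))) = Mul(Rational(1, 4), Add(Mul(Rational(-1, 20900), I, Pow(58481, Rational(1, 2))), Rational(-4968703556449229, 24973441943))) = Mul(Rational(1, 4), Add(Rational(-4968703556449229, 24973441943), Mul(Rational(-1, 20900), I, Pow(58481, Rational(1, 2))))) = Add(Rational(-4968703556449229, 99893767772), Mul(Rational(-1, 83600), I, Pow(58481, Rational(1, 2)))) ≈ Add(-49740., Mul(-0.0028927, I)))
Add(4336379, Add(x, -1482532)) = Add(4336379, Add(Add(Rational(-4968703556449229, 99893767772), Mul(Rational(-1, 83600), I, Pow(58481, Rational(1, 2)))), -1482532)) = Add(4336379, Add(Rational(-153064410879007933, 99893767772), Mul(Rational(-1, 83600), I, Pow(58481, Rational(1, 2))))) = Add(Rational(280112825918369655, 99893767772), Mul(Rational(-1, 83600), I, Pow(58481, Rational(1, 2))))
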